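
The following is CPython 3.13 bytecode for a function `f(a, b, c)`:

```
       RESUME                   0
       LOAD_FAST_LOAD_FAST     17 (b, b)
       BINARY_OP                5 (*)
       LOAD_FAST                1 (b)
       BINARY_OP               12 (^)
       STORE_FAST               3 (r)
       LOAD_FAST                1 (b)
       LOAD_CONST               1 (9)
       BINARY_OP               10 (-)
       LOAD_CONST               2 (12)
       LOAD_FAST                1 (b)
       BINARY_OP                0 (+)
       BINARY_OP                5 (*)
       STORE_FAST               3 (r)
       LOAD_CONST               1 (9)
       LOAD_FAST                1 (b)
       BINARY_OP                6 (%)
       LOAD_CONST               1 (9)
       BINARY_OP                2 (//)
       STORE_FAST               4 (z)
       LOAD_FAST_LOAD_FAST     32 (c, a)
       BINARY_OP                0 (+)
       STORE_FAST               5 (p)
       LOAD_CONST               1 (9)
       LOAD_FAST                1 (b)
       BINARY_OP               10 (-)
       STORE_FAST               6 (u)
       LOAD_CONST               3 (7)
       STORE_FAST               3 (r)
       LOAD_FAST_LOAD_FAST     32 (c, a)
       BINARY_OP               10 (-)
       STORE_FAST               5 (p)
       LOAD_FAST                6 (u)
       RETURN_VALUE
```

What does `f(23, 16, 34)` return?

-7

LOAD_FAST_LOAD_FAST b,b → push 16,16. Stack: [16, 16]
BINARY_OP * → 16 * 16 = 256. Stack: [256]
LOAD_FAST b → push 16. Stack: [256, 16]
BINARY_OP ^ → 256 ^ 16 = 272. Stack: [272]
STORE_FAST r → r=272. Stack: []
LOAD_FAST b → push 16. Stack: [16]
LOAD_CONST → push 9. Stack: [16, 9]
BINARY_OP - → 16 - 9 = 7. Stack: [7]
LOAD_CONST → push 12. Stack: [7, 12]
LOAD_FAST b → push 16. Stack: [7, 12, 16]
BINARY_OP + → 12 + 16 = 28. Stack: [7, 28]
BINARY_OP * → 7 * 28 = 196. Stack: [196]
STORE_FAST r → r=196. Stack: []
LOAD_CONST → push 9. Stack: [9]
LOAD_FAST b → push 16. Stack: [9, 16]
BINARY_OP % → 9 % 16 = 9. Stack: [9]
LOAD_CONST → push 9. Stack: [9, 9]
BINARY_OP // → 9 // 9 = 1. Stack: [1]
STORE_FAST z → z=1. Stack: []
LOAD_FAST_LOAD_FAST c,a → push 34,23. Stack: [34, 23]
BINARY_OP + → 34 + 23 = 57. Stack: [57]
STORE_FAST p → p=57. Stack: []
LOAD_CONST → push 9. Stack: [9]
LOAD_FAST b → push 16. Stack: [9, 16]
BINARY_OP - → 9 - 16 = -7. Stack: [-7]
STORE_FAST u → u=-7. Stack: []
LOAD_CONST → push 7. Stack: [7]
STORE_FAST r → r=7. Stack: []
LOAD_FAST_LOAD_FAST c,a → push 34,23. Stack: [34, 23]
BINARY_OP - → 34 - 23 = 11. Stack: [11]
STORE_FAST p → p=11. Stack: []
LOAD_FAST u → push -7. Stack: [-7]
RETURN_VALUE → return -7.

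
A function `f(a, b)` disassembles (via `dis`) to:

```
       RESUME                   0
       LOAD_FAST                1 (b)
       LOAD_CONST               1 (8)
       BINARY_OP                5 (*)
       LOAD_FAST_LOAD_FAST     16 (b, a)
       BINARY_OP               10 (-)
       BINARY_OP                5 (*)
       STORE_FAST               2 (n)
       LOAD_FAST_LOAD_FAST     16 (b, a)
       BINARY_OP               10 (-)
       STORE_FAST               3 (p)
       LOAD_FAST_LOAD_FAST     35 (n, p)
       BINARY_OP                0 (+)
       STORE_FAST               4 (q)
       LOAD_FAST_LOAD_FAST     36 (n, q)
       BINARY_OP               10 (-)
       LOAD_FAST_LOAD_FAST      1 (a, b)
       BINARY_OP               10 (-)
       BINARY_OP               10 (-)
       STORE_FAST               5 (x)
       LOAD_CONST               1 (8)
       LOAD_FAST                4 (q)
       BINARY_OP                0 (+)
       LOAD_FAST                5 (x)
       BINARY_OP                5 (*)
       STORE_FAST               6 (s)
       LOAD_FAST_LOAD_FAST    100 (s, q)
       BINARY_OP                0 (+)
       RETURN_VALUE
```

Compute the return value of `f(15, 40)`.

8025

LOAD_FAST b → push 40. Stack: [40]
LOAD_CONST → push 8. Stack: [40, 8]
BINARY_OP * → 40 * 8 = 320. Stack: [320]
LOAD_FAST_LOAD_FAST b,a → push 40,15. Stack: [320, 40, 15]
BINARY_OP - → 40 - 15 = 25. Stack: [320, 25]
BINARY_OP * → 320 * 25 = 8000. Stack: [8000]
STORE_FAST n → n=8000. Stack: []
LOAD_FAST_LOAD_FAST b,a → push 40,15. Stack: [40, 15]
BINARY_OP - → 40 - 15 = 25. Stack: [25]
STORE_FAST p → p=25. Stack: []
LOAD_FAST_LOAD_FAST n,p → push 8000,25. Stack: [8000, 25]
BINARY_OP + → 8000 + 25 = 8025. Stack: [8025]
STORE_FAST q → q=8025. Stack: []
LOAD_FAST_LOAD_FAST n,q → push 8000,8025. Stack: [8000, 8025]
BINARY_OP - → 8000 - 8025 = -25. Stack: [-25]
LOAD_FAST_LOAD_FAST a,b → push 15,40. Stack: [-25, 15, 40]
BINARY_OP - → 15 - 40 = -25. Stack: [-25, -25]
BINARY_OP - → -25 - -25 = 0. Stack: [0]
STORE_FAST x → x=0. Stack: []
LOAD_CONST → push 8. Stack: [8]
LOAD_FAST q → push 8025. Stack: [8, 8025]
BINARY_OP + → 8 + 8025 = 8033. Stack: [8033]
LOAD_FAST x → push 0. Stack: [8033, 0]
BINARY_OP * → 8033 * 0 = 0. Stack: [0]
STORE_FAST s → s=0. Stack: []
LOAD_FAST_LOAD_FAST s,q → push 0,8025. Stack: [0, 8025]
BINARY_OP + → 0 + 8025 = 8025. Stack: [8025]
RETURN_VALUE → return 8025.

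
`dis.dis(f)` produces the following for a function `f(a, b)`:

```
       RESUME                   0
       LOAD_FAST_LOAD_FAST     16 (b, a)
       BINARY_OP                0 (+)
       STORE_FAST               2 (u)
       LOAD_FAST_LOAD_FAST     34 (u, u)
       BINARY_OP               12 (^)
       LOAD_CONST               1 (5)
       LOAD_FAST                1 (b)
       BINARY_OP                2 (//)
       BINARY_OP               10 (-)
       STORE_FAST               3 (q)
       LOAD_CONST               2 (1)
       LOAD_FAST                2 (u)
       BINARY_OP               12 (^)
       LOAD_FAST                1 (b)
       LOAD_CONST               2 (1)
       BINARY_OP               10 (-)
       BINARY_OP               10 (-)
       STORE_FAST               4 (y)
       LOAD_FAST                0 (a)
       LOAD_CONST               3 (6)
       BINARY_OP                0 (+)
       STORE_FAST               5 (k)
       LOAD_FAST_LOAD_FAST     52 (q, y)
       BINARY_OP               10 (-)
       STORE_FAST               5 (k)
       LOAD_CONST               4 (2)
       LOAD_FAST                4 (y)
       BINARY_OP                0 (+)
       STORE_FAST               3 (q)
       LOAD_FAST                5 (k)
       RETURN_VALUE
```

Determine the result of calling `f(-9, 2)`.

LOAD_FAST_LOAD_FAST b,a → push 2,-9. Stack: [2, -9]
BINARY_OP + → 2 + -9 = -7. Stack: [-7]
STORE_FAST u → u=-7. Stack: []
LOAD_FAST_LOAD_FAST u,u → push -7,-7. Stack: [-7, -7]
BINARY_OP ^ → -7 ^ -7 = 0. Stack: [0]
LOAD_CONST → push 5. Stack: [0, 5]
LOAD_FAST b → push 2. Stack: [0, 5, 2]
BINARY_OP // → 5 // 2 = 2. Stack: [0, 2]
BINARY_OP - → 0 - 2 = -2. Stack: [-2]
STORE_FAST q → q=-2. Stack: []
LOAD_CONST → push 1. Stack: [1]
LOAD_FAST u → push -7. Stack: [1, -7]
BINARY_OP ^ → 1 ^ -7 = -8. Stack: [-8]
LOAD_FAST b → push 2. Stack: [-8, 2]
LOAD_CONST → push 1. Stack: [-8, 2, 1]
BINARY_OP - → 2 - 1 = 1. Stack: [-8, 1]
BINARY_OP - → -8 - 1 = -9. Stack: [-9]
STORE_FAST y → y=-9. Stack: []
LOAD_FAST a → push -9. Stack: [-9]
LOAD_CONST → push 6. Stack: [-9, 6]
BINARY_OP + → -9 + 6 = -3. Stack: [-3]
STORE_FAST k → k=-3. Stack: []
LOAD_FAST_LOAD_FAST q,y → push -2,-9. Stack: [-2, -9]
BINARY_OP - → -2 - -9 = 7. Stack: [7]
STORE_FAST k → k=7. Stack: []
LOAD_CONST → push 2. Stack: [2]
LOAD_FAST y → push -9. Stack: [2, -9]
BINARY_OP + → 2 + -9 = -7. Stack: [-7]
STORE_FAST q → q=-7. Stack: []
LOAD_FAST k → push 7. Stack: [7]
RETURN_VALUE → return 7.

7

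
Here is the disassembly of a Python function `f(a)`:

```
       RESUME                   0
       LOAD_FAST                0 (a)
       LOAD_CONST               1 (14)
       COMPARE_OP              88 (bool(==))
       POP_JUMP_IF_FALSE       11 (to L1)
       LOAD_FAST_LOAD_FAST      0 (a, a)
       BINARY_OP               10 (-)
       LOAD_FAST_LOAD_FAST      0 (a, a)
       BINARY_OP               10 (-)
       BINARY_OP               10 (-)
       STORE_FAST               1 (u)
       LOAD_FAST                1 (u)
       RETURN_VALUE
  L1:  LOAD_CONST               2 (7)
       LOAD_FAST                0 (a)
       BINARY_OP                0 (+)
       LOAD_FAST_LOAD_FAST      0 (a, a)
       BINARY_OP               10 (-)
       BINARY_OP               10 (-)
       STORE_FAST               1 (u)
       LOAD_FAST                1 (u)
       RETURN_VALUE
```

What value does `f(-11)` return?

LOAD_FAST a → push -11. Stack: [-11]
LOAD_CONST → push 14. Stack: [-11, 14]
COMPARE_OP bool(==) → -11 vs 14 = False. Stack: [False]
POP_JUMP_IF_FALSE → pop False; jump. Stack: []
LOAD_CONST → push 7. Stack: [7]
LOAD_FAST a → push -11. Stack: [7, -11]
BINARY_OP + → 7 + -11 = -4. Stack: [-4]
LOAD_FAST_LOAD_FAST a,a → push -11,-11. Stack: [-4, -11, -11]
BINARY_OP - → -11 - -11 = 0. Stack: [-4, 0]
BINARY_OP - → -4 - 0 = -4. Stack: [-4]
STORE_FAST u → u=-4. Stack: []
LOAD_FAST u → push -4. Stack: [-4]
RETURN_VALUE → return -4.

-4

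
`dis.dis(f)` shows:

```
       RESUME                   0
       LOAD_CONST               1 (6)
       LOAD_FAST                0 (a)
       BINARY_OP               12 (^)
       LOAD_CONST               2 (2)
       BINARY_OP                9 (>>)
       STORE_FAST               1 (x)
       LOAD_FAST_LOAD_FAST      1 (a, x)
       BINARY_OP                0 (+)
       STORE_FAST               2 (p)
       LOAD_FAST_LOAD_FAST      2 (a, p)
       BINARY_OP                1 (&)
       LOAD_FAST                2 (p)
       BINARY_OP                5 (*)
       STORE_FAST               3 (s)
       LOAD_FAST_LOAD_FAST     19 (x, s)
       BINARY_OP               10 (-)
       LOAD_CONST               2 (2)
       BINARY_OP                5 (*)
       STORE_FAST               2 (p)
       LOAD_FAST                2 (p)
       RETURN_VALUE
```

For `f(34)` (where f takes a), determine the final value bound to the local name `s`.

1462

LOAD_CONST → push 6. Stack: [6]
LOAD_FAST a → push 34. Stack: [6, 34]
BINARY_OP ^ → 6 ^ 34 = 36. Stack: [36]
LOAD_CONST → push 2. Stack: [36, 2]
BINARY_OP >> → 36 >> 2 = 9. Stack: [9]
STORE_FAST x → x=9. Stack: []
LOAD_FAST_LOAD_FAST a,x → push 34,9. Stack: [34, 9]
BINARY_OP + → 34 + 9 = 43. Stack: [43]
STORE_FAST p → p=43. Stack: []
LOAD_FAST_LOAD_FAST a,p → push 34,43. Stack: [34, 43]
BINARY_OP & → 34 & 43 = 34. Stack: [34]
LOAD_FAST p → push 43. Stack: [34, 43]
BINARY_OP * → 34 * 43 = 1462. Stack: [1462]
STORE_FAST s → s=1462. Stack: []
LOAD_FAST_LOAD_FAST x,s → push 9,1462. Stack: [9, 1462]
BINARY_OP - → 9 - 1462 = -1453. Stack: [-1453]
LOAD_CONST → push 2. Stack: [-1453, 2]
BINARY_OP * → -1453 * 2 = -2906. Stack: [-2906]
STORE_FAST p → p=-2906. Stack: []
LOAD_FAST p → push -2906. Stack: [-2906]
RETURN_VALUE → return -2906.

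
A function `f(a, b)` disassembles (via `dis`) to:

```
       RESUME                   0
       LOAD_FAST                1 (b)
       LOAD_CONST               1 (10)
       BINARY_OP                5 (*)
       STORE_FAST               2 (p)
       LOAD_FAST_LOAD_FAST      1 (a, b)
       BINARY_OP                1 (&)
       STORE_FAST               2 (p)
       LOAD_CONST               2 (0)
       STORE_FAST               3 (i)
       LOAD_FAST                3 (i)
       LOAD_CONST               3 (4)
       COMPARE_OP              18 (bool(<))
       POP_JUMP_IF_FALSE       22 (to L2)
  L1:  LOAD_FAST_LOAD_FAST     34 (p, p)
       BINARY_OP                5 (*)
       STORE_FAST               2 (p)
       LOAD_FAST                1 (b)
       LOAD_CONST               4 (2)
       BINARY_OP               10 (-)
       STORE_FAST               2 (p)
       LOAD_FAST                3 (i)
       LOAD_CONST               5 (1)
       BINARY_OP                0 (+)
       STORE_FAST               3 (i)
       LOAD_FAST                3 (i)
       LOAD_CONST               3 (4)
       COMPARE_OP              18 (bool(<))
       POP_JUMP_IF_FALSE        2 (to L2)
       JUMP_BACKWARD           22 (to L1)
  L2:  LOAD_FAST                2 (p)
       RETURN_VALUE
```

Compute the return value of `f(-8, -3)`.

-5

LOAD_FAST b → push -3
LOAD_CONST → push 10
BINARY_OP * → -3 * 10 = -30
STORE_FAST p → p=-30
LOAD_FAST_LOAD_FAST a,b → push -8,-3
BINARY_OP & → -8 & -3 = -8
STORE_FAST p → p=-8
LOAD_CONST → push 0
STORE_FAST i → i=0
LOAD_FAST i → push 0
LOAD_CONST → push 4
COMPARE_OP bool(<) → 0 vs 4 = True
POP_JUMP_IF_FALSE → pop True; no jump
LOAD_FAST_LOAD_FAST p,p → push -8,-8
BINARY_OP * → -8 * -8 = 64
STORE_FAST p → p=64
LOAD_FAST b → push -3
LOAD_CONST → push 2
BINARY_OP - → -3 - 2 = -5
STORE_FAST p → p=-5
LOAD_FAST i → push 0
LOAD_CONST → push 1
BINARY_OP + → 0 + 1 = 1
STORE_FAST i → i=1
LOAD_FAST i → push 1
LOAD_CONST → push 4
COMPARE_OP bool(<) → 1 vs 4 = True
POP_JUMP_IF_FALSE → pop True; no jump
LOAD_FAST_LOAD_FAST p,p → push -5,-5
BINARY_OP * → -5 * -5 = 25
STORE_FAST p → p=25
LOAD_FAST b → push -3
LOAD_CONST → push 2
BINARY_OP - → -3 - 2 = -5
STORE_FAST p → p=-5
LOAD_FAST i → push 1
LOAD_CONST → push 1
BINARY_OP + → 1 + 1 = 2
STORE_FAST i → i=2
LOAD_FAST i → push 2
LOAD_CONST → push 4
COMPARE_OP bool(<) → 2 vs 4 = True
POP_JUMP_IF_FALSE → pop True; no jump
LOAD_FAST_LOAD_FAST p,p → push -5,-5
BINARY_OP * → -5 * -5 = 25
STORE_FAST p → p=25
LOAD_FAST b → push -3
LOAD_CONST → push 2
BINARY_OP - → -3 - 2 = -5
STORE_FAST p → p=-5
LOAD_FAST i → push 2
LOAD_CONST → push 1
BINARY_OP + → 2 + 1 = 3
STORE_FAST i → i=3
LOAD_FAST i → push 3
LOAD_CONST → push 4
COMPARE_OP bool(<) → 3 vs 4 = True
POP_JUMP_IF_FALSE → pop True; no jump
LOAD_FAST_LOAD_FAST p,p → push -5,-5
BINARY_OP * → -5 * -5 = 25
STORE_FAST p → p=25
LOAD_FAST b → push -3
LOAD_CONST → push 2
BINARY_OP - → -3 - 2 = -5
STORE_FAST p → p=-5
LOAD_FAST i → push 3
LOAD_CONST → push 1
BINARY_OP + → 3 + 1 = 4
STORE_FAST i → i=4
LOAD_FAST i → push 4
LOAD_CONST → push 4
COMPARE_OP bool(<) → 4 vs 4 = False
POP_JUMP_IF_FALSE → pop False; jump
LOAD_FAST p → push -5
RETURN_VALUE → return -5.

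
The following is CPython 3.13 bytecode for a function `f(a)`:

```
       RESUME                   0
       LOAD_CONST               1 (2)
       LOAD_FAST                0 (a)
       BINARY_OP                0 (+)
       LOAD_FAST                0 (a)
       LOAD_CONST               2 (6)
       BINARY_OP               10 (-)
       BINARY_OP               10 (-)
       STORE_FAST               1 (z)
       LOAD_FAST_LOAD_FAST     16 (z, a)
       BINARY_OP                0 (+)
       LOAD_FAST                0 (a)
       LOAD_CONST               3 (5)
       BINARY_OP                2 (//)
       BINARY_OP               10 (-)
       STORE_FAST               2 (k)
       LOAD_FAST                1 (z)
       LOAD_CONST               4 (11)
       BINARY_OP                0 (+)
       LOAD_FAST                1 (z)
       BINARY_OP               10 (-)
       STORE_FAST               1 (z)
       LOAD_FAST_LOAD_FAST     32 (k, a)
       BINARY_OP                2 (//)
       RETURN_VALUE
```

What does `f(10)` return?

1

LOAD_CONST → push 2. Stack: [2]
LOAD_FAST a → push 10. Stack: [2, 10]
BINARY_OP + → 2 + 10 = 12. Stack: [12]
LOAD_FAST a → push 10. Stack: [12, 10]
LOAD_CONST → push 6. Stack: [12, 10, 6]
BINARY_OP - → 10 - 6 = 4. Stack: [12, 4]
BINARY_OP - → 12 - 4 = 8. Stack: [8]
STORE_FAST z → z=8. Stack: []
LOAD_FAST_LOAD_FAST z,a → push 8,10. Stack: [8, 10]
BINARY_OP + → 8 + 10 = 18. Stack: [18]
LOAD_FAST a → push 10. Stack: [18, 10]
LOAD_CONST → push 5. Stack: [18, 10, 5]
BINARY_OP // → 10 // 5 = 2. Stack: [18, 2]
BINARY_OP - → 18 - 2 = 16. Stack: [16]
STORE_FAST k → k=16. Stack: []
LOAD_FAST z → push 8. Stack: [8]
LOAD_CONST → push 11. Stack: [8, 11]
BINARY_OP + → 8 + 11 = 19. Stack: [19]
LOAD_FAST z → push 8. Stack: [19, 8]
BINARY_OP - → 19 - 8 = 11. Stack: [11]
STORE_FAST z → z=11. Stack: []
LOAD_FAST_LOAD_FAST k,a → push 16,10. Stack: [16, 10]
BINARY_OP // → 16 // 10 = 1. Stack: [1]
RETURN_VALUE → return 1.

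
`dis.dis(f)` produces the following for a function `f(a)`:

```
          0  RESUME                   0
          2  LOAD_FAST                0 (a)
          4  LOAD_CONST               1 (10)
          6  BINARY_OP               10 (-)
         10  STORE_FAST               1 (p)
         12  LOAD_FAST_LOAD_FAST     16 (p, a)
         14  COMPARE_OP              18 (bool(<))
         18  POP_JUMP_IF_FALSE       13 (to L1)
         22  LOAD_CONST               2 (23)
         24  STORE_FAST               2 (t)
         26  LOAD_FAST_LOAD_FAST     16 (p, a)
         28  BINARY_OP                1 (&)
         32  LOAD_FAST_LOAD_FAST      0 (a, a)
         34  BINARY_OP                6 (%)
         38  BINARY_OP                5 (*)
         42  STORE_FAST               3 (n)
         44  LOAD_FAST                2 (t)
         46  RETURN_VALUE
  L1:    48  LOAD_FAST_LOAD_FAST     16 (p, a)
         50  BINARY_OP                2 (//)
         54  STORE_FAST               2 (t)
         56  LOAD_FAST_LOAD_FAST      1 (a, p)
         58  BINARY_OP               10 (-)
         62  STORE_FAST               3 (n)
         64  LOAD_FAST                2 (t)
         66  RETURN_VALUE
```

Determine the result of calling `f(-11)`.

23

LOAD_FAST a → push -11. Stack: [-11]
LOAD_CONST → push 10. Stack: [-11, 10]
BINARY_OP - → -11 - 10 = -21. Stack: [-21]
STORE_FAST p → p=-21. Stack: []
LOAD_FAST_LOAD_FAST p,a → push -21,-11. Stack: [-21, -11]
COMPARE_OP bool(<) → -21 vs -11 = True. Stack: [True]
POP_JUMP_IF_FALSE → pop True; no jump. Stack: []
LOAD_CONST → push 23. Stack: [23]
STORE_FAST t → t=23. Stack: []
LOAD_FAST_LOAD_FAST p,a → push -21,-11. Stack: [-21, -11]
BINARY_OP & → -21 & -11 = -31. Stack: [-31]
LOAD_FAST_LOAD_FAST a,a → push -11,-11. Stack: [-31, -11, -11]
BINARY_OP % → -11 % -11 = 0. Stack: [-31, 0]
BINARY_OP * → -31 * 0 = 0. Stack: [0]
STORE_FAST n → n=0. Stack: []
LOAD_FAST t → push 23. Stack: [23]
RETURN_VALUE → return 23.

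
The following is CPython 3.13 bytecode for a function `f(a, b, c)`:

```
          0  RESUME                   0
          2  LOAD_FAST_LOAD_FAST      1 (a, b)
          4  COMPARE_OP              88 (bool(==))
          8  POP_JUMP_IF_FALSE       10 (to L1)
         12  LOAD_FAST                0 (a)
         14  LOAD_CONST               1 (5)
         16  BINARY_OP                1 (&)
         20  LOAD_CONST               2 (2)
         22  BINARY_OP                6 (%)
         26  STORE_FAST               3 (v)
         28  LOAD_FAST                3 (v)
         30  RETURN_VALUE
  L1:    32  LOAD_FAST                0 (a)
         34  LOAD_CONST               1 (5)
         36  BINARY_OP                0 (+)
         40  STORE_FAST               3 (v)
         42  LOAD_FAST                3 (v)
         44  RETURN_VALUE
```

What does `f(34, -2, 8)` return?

39

LOAD_FAST_LOAD_FAST a,b → push 34,-2. Stack: [34, -2]
COMPARE_OP bool(==) → 34 vs -2 = False. Stack: [False]
POP_JUMP_IF_FALSE → pop False; jump. Stack: []
LOAD_FAST a → push 34. Stack: [34]
LOAD_CONST → push 5. Stack: [34, 5]
BINARY_OP + → 34 + 5 = 39. Stack: [39]
STORE_FAST v → v=39. Stack: []
LOAD_FAST v → push 39. Stack: [39]
RETURN_VALUE → return 39.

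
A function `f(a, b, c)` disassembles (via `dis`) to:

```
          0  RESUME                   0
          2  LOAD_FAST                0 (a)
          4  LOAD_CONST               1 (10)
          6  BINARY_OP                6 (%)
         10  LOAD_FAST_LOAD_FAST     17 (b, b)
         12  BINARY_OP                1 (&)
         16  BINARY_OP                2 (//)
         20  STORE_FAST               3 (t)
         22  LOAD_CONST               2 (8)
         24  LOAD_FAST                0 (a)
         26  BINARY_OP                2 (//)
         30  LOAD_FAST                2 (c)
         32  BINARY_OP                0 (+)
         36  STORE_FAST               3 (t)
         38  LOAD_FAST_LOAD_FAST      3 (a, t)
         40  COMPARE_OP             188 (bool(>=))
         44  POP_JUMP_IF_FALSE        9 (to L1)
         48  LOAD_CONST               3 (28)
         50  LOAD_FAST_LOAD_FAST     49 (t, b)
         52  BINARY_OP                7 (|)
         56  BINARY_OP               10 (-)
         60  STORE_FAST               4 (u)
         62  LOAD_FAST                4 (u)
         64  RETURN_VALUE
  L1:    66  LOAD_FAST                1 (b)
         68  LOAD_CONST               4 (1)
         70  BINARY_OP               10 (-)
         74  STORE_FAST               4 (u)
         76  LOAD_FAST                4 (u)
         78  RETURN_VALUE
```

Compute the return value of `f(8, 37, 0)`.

-9

LOAD_FAST a → push 8. Stack: [8]
LOAD_CONST → push 10. Stack: [8, 10]
BINARY_OP % → 8 % 10 = 8. Stack: [8]
LOAD_FAST_LOAD_FAST b,b → push 37,37. Stack: [8, 37, 37]
BINARY_OP & → 37 & 37 = 37. Stack: [8, 37]
BINARY_OP // → 8 // 37 = 0. Stack: [0]
STORE_FAST t → t=0. Stack: []
LOAD_CONST → push 8. Stack: [8]
LOAD_FAST a → push 8. Stack: [8, 8]
BINARY_OP // → 8 // 8 = 1. Stack: [1]
LOAD_FAST c → push 0. Stack: [1, 0]
BINARY_OP + → 1 + 0 = 1. Stack: [1]
STORE_FAST t → t=1. Stack: []
LOAD_FAST_LOAD_FAST a,t → push 8,1. Stack: [8, 1]
COMPARE_OP bool(>=) → 8 vs 1 = True. Stack: [True]
POP_JUMP_IF_FALSE → pop True; no jump. Stack: []
LOAD_CONST → push 28. Stack: [28]
LOAD_FAST_LOAD_FAST t,b → push 1,37. Stack: [28, 1, 37]
BINARY_OP | → 1 | 37 = 37. Stack: [28, 37]
BINARY_OP - → 28 - 37 = -9. Stack: [-9]
STORE_FAST u → u=-9. Stack: []
LOAD_FAST u → push -9. Stack: [-9]
RETURN_VALUE → return -9.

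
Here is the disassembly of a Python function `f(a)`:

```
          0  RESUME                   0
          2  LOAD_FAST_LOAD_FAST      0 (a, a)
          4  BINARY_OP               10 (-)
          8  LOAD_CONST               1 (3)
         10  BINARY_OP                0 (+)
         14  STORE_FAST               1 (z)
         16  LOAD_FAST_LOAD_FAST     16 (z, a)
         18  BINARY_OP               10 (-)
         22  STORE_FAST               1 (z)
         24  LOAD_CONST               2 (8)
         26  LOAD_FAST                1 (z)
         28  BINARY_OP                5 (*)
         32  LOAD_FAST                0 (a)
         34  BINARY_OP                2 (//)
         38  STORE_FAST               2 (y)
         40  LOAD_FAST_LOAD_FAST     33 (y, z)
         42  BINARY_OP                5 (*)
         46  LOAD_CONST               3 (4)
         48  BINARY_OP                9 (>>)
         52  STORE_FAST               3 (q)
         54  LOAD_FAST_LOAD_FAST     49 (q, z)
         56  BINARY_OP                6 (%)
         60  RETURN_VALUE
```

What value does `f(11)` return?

LOAD_FAST_LOAD_FAST a,a → push 11,11. Stack: [11, 11]
BINARY_OP - → 11 - 11 = 0. Stack: [0]
LOAD_CONST → push 3. Stack: [0, 3]
BINARY_OP + → 0 + 3 = 3. Stack: [3]
STORE_FAST z → z=3. Stack: []
LOAD_FAST_LOAD_FAST z,a → push 3,11. Stack: [3, 11]
BINARY_OP - → 3 - 11 = -8. Stack: [-8]
STORE_FAST z → z=-8. Stack: []
LOAD_CONST → push 8. Stack: [8]
LOAD_FAST z → push -8. Stack: [8, -8]
BINARY_OP * → 8 * -8 = -64. Stack: [-64]
LOAD_FAST a → push 11. Stack: [-64, 11]
BINARY_OP // → -64 // 11 = -6. Stack: [-6]
STORE_FAST y → y=-6. Stack: []
LOAD_FAST_LOAD_FAST y,z → push -6,-8. Stack: [-6, -8]
BINARY_OP * → -6 * -8 = 48. Stack: [48]
LOAD_CONST → push 4. Stack: [48, 4]
BINARY_OP >> → 48 >> 4 = 3. Stack: [3]
STORE_FAST q → q=3. Stack: []
LOAD_FAST_LOAD_FAST q,z → push 3,-8. Stack: [3, -8]
BINARY_OP % → 3 % -8 = -5. Stack: [-5]
RETURN_VALUE → return -5.

-5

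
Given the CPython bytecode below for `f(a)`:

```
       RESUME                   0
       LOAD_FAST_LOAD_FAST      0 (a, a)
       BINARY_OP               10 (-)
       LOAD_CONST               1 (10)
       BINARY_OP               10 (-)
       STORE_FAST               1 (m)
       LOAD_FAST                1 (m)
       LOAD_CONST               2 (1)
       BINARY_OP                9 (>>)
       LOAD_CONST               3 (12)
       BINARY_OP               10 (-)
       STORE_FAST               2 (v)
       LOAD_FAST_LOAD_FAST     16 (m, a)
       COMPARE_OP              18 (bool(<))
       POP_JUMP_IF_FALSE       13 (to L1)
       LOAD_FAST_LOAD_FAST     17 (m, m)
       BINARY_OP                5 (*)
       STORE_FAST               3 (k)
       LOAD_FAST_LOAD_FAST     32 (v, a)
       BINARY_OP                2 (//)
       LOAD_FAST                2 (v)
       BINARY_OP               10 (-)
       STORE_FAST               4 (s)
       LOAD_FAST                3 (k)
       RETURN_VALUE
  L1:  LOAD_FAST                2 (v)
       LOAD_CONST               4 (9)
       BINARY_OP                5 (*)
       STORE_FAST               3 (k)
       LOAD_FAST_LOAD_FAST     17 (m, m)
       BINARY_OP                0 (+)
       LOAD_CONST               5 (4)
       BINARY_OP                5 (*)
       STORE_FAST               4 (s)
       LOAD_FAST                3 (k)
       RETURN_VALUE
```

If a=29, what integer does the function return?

100

LOAD_FAST_LOAD_FAST a,a → push 29,29. Stack: [29, 29]
BINARY_OP - → 29 - 29 = 0. Stack: [0]
LOAD_CONST → push 10. Stack: [0, 10]
BINARY_OP - → 0 - 10 = -10. Stack: [-10]
STORE_FAST m → m=-10. Stack: []
LOAD_FAST m → push -10. Stack: [-10]
LOAD_CONST → push 1. Stack: [-10, 1]
BINARY_OP >> → -10 >> 1 = -5. Stack: [-5]
LOAD_CONST → push 12. Stack: [-5, 12]
BINARY_OP - → -5 - 12 = -17. Stack: [-17]
STORE_FAST v → v=-17. Stack: []
LOAD_FAST_LOAD_FAST m,a → push -10,29. Stack: [-10, 29]
COMPARE_OP bool(<) → -10 vs 29 = True. Stack: [True]
POP_JUMP_IF_FALSE → pop True; no jump. Stack: []
LOAD_FAST_LOAD_FAST m,m → push -10,-10. Stack: [-10, -10]
BINARY_OP * → -10 * -10 = 100. Stack: [100]
STORE_FAST k → k=100. Stack: []
LOAD_FAST_LOAD_FAST v,a → push -17,29. Stack: [-17, 29]
BINARY_OP // → -17 // 29 = -1. Stack: [-1]
LOAD_FAST v → push -17. Stack: [-1, -17]
BINARY_OP - → -1 - -17 = 16. Stack: [16]
STORE_FAST s → s=16. Stack: []
LOAD_FAST k → push 100. Stack: [100]
RETURN_VALUE → return 100.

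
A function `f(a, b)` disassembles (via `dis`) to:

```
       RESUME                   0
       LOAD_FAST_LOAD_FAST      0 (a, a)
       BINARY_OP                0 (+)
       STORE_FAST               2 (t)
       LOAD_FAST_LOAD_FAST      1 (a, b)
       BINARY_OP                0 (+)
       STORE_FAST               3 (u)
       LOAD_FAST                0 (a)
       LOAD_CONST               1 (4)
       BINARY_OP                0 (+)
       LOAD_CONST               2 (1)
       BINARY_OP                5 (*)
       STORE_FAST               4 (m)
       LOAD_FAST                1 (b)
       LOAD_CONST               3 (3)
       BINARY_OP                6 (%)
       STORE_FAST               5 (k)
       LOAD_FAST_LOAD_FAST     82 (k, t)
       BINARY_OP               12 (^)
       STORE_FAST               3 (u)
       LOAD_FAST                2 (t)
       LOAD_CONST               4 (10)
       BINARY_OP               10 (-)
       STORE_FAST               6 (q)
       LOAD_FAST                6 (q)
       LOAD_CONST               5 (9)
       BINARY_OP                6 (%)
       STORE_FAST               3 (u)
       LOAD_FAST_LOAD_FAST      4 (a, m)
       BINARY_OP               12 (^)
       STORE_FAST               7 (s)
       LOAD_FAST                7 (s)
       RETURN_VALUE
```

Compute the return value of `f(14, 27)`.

28

LOAD_FAST_LOAD_FAST a,a → push 14,14. Stack: [14, 14]
BINARY_OP + → 14 + 14 = 28. Stack: [28]
STORE_FAST t → t=28. Stack: []
LOAD_FAST_LOAD_FAST a,b → push 14,27. Stack: [14, 27]
BINARY_OP + → 14 + 27 = 41. Stack: [41]
STORE_FAST u → u=41. Stack: []
LOAD_FAST a → push 14. Stack: [14]
LOAD_CONST → push 4. Stack: [14, 4]
BINARY_OP + → 14 + 4 = 18. Stack: [18]
LOAD_CONST → push 1. Stack: [18, 1]
BINARY_OP * → 18 * 1 = 18. Stack: [18]
STORE_FAST m → m=18. Stack: []
LOAD_FAST b → push 27. Stack: [27]
LOAD_CONST → push 3. Stack: [27, 3]
BINARY_OP % → 27 % 3 = 0. Stack: [0]
STORE_FAST k → k=0. Stack: []
LOAD_FAST_LOAD_FAST k,t → push 0,28. Stack: [0, 28]
BINARY_OP ^ → 0 ^ 28 = 28. Stack: [28]
STORE_FAST u → u=28. Stack: []
LOAD_FAST t → push 28. Stack: [28]
LOAD_CONST → push 10. Stack: [28, 10]
BINARY_OP - → 28 - 10 = 18. Stack: [18]
STORE_FAST q → q=18. Stack: []
LOAD_FAST q → push 18. Stack: [18]
LOAD_CONST → push 9. Stack: [18, 9]
BINARY_OP % → 18 % 9 = 0. Stack: [0]
STORE_FAST u → u=0. Stack: []
LOAD_FAST_LOAD_FAST a,m → push 14,18. Stack: [14, 18]
BINARY_OP ^ → 14 ^ 18 = 28. Stack: [28]
STORE_FAST s → s=28. Stack: []
LOAD_FAST s → push 28. Stack: [28]
RETURN_VALUE → return 28.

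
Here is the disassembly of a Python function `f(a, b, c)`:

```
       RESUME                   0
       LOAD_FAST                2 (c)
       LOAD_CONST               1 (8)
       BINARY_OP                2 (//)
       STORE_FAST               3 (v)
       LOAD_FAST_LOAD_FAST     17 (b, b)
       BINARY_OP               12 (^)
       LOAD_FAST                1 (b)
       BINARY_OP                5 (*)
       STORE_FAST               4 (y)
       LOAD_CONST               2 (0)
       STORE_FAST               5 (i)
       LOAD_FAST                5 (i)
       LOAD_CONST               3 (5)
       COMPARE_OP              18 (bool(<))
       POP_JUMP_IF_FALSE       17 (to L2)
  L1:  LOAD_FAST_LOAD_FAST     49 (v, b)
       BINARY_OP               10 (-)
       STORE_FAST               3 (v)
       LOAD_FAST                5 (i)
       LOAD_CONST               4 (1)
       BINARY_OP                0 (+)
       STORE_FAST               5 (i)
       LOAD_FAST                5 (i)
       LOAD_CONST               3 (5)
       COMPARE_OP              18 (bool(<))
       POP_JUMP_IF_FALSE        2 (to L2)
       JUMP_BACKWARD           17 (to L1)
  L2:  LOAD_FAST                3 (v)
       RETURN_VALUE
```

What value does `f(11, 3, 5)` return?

LOAD_FAST c → push 5
LOAD_CONST → push 8
BINARY_OP // → 5 // 8 = 0
STORE_FAST v → v=0
LOAD_FAST_LOAD_FAST b,b → push 3,3
BINARY_OP ^ → 3 ^ 3 = 0
LOAD_FAST b → push 3
BINARY_OP * → 0 * 3 = 0
STORE_FAST y → y=0
LOAD_CONST → push 0
STORE_FAST i → i=0
LOAD_FAST i → push 0
LOAD_CONST → push 5
COMPARE_OP bool(<) → 0 vs 5 = True
POP_JUMP_IF_FALSE → pop True; no jump
LOAD_FAST_LOAD_FAST v,b → push 0,3
BINARY_OP - → 0 - 3 = -3
STORE_FAST v → v=-3
LOAD_FAST i → push 0
LOAD_CONST → push 1
BINARY_OP + → 0 + 1 = 1
STORE_FAST i → i=1
LOAD_FAST i → push 1
LOAD_CONST → push 5
COMPARE_OP bool(<) → 1 vs 5 = True
POP_JUMP_IF_FALSE → pop True; no jump
LOAD_FAST_LOAD_FAST v,b → push -3,3
BINARY_OP - → -3 - 3 = -6
STORE_FAST v → v=-6
LOAD_FAST i → push 1
LOAD_CONST → push 1
BINARY_OP + → 1 + 1 = 2
STORE_FAST i → i=2
LOAD_FAST i → push 2
LOAD_CONST → push 5
COMPARE_OP bool(<) → 2 vs 5 = True
POP_JUMP_IF_FALSE → pop True; no jump
LOAD_FAST_LOAD_FAST v,b → push -6,3
BINARY_OP - → -6 - 3 = -9
STORE_FAST v → v=-9
LOAD_FAST i → push 2
LOAD_CONST → push 1
BINARY_OP + → 2 + 1 = 3
STORE_FAST i → i=3
LOAD_FAST i → push 3
LOAD_CONST → push 5
COMPARE_OP bool(<) → 3 vs 5 = True
POP_JUMP_IF_FALSE → pop True; no jump
LOAD_FAST_LOAD_FAST v,b → push -9,3
BINARY_OP - → -9 - 3 = -12
STORE_FAST v → v=-12
LOAD_FAST i → push 3
LOAD_CONST → push 1
BINARY_OP + → 3 + 1 = 4
STORE_FAST i → i=4
LOAD_FAST i → push 4
LOAD_CONST → push 5
COMPARE_OP bool(<) → 4 vs 5 = True
POP_JUMP_IF_FALSE → pop True; no jump
LOAD_FAST_LOAD_FAST v,b → push -12,3
BINARY_OP - → -12 - 3 = -15
STORE_FAST v → v=-15
LOAD_FAST i → push 4
LOAD_CONST → push 1
BINARY_OP + → 4 + 1 = 5
STORE_FAST i → i=5
LOAD_FAST i → push 5
LOAD_CONST → push 5
COMPARE_OP bool(<) → 5 vs 5 = False
POP_JUMP_IF_FALSE → pop False; jump
LOAD_FAST v → push -15
RETURN_VALUE → return -15.

-15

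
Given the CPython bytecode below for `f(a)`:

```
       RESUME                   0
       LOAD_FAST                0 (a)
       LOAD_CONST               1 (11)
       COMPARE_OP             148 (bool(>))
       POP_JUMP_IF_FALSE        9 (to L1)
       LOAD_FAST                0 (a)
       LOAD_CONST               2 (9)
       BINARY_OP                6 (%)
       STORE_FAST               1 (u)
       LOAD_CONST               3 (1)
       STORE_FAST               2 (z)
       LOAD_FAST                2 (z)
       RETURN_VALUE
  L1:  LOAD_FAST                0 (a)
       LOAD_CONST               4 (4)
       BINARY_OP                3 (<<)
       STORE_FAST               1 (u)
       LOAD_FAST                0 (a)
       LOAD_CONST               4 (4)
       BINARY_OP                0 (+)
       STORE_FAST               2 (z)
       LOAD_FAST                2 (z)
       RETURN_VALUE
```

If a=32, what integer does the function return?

1

LOAD_FAST a → push 32. Stack: [32]
LOAD_CONST → push 11. Stack: [32, 11]
COMPARE_OP bool(>) → 32 vs 11 = True. Stack: [True]
POP_JUMP_IF_FALSE → pop True; no jump. Stack: []
LOAD_FAST a → push 32. Stack: [32]
LOAD_CONST → push 9. Stack: [32, 9]
BINARY_OP % → 32 % 9 = 5. Stack: [5]
STORE_FAST u → u=5. Stack: []
LOAD_CONST → push 1. Stack: [1]
STORE_FAST z → z=1. Stack: []
LOAD_FAST z → push 1. Stack: [1]
RETURN_VALUE → return 1.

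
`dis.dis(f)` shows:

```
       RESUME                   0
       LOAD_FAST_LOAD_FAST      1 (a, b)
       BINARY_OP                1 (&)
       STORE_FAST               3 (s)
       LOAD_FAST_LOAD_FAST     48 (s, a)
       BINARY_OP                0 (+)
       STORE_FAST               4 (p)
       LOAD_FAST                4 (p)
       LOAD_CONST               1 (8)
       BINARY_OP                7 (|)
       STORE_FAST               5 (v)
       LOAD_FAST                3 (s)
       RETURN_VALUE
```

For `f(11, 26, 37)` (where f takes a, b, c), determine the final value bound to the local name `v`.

LOAD_FAST_LOAD_FAST a,b → push 11,26. Stack: [11, 26]
BINARY_OP & → 11 & 26 = 10. Stack: [10]
STORE_FAST s → s=10. Stack: []
LOAD_FAST_LOAD_FAST s,a → push 10,11. Stack: [10, 11]
BINARY_OP + → 10 + 11 = 21. Stack: [21]
STORE_FAST p → p=21. Stack: []
LOAD_FAST p → push 21. Stack: [21]
LOAD_CONST → push 8. Stack: [21, 8]
BINARY_OP | → 21 | 8 = 29. Stack: [29]
STORE_FAST v → v=29. Stack: []
LOAD_FAST s → push 10. Stack: [10]
RETURN_VALUE → return 10.

29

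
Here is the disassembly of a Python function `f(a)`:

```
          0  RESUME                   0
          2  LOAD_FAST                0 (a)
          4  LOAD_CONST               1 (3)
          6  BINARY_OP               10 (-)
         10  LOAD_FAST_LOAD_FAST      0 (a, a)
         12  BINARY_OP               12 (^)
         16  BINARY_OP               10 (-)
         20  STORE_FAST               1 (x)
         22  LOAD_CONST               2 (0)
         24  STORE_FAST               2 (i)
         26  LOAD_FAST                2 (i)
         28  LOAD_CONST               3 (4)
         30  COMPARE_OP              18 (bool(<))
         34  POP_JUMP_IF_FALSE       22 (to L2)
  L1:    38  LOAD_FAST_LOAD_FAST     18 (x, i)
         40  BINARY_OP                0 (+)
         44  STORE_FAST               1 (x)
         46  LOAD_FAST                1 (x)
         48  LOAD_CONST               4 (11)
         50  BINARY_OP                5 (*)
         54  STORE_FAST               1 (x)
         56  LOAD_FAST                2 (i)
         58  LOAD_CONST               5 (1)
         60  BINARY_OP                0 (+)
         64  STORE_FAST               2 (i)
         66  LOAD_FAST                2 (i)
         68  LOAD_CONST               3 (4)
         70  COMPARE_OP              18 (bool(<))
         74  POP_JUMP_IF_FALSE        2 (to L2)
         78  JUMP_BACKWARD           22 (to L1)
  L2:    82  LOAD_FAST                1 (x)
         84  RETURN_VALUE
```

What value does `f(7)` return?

60170

LOAD_FAST a → push 7
LOAD_CONST → push 3
BINARY_OP - → 7 - 3 = 4
LOAD_FAST_LOAD_FAST a,a → push 7,7
BINARY_OP ^ → 7 ^ 7 = 0
BINARY_OP - → 4 - 0 = 4
STORE_FAST x → x=4
LOAD_CONST → push 0
STORE_FAST i → i=0
LOAD_FAST i → push 0
LOAD_CONST → push 4
COMPARE_OP bool(<) → 0 vs 4 = True
POP_JUMP_IF_FALSE → pop True; no jump
LOAD_FAST_LOAD_FAST x,i → push 4,0
BINARY_OP + → 4 + 0 = 4
STORE_FAST x → x=4
LOAD_FAST x → push 4
LOAD_CONST → push 11
BINARY_OP * → 4 * 11 = 44
STORE_FAST x → x=44
LOAD_FAST i → push 0
LOAD_CONST → push 1
BINARY_OP + → 0 + 1 = 1
STORE_FAST i → i=1
LOAD_FAST i → push 1
LOAD_CONST → push 4
COMPARE_OP bool(<) → 1 vs 4 = True
POP_JUMP_IF_FALSE → pop True; no jump
LOAD_FAST_LOAD_FAST x,i → push 44,1
BINARY_OP + → 44 + 1 = 45
STORE_FAST x → x=45
LOAD_FAST x → push 45
LOAD_CONST → push 11
BINARY_OP * → 45 * 11 = 495
STORE_FAST x → x=495
LOAD_FAST i → push 1
LOAD_CONST → push 1
BINARY_OP + → 1 + 1 = 2
STORE_FAST i → i=2
LOAD_FAST i → push 2
LOAD_CONST → push 4
COMPARE_OP bool(<) → 2 vs 4 = True
POP_JUMP_IF_FALSE → pop True; no jump
LOAD_FAST_LOAD_FAST x,i → push 495,2
BINARY_OP + → 495 + 2 = 497
STORE_FAST x → x=497
LOAD_FAST x → push 497
LOAD_CONST → push 11
BINARY_OP * → 497 * 11 = 5467
STORE_FAST x → x=5467
LOAD_FAST i → push 2
LOAD_CONST → push 1
BINARY_OP + → 2 + 1 = 3
STORE_FAST i → i=3
LOAD_FAST i → push 3
LOAD_CONST → push 4
COMPARE_OP bool(<) → 3 vs 4 = True
POP_JUMP_IF_FALSE → pop True; no jump
LOAD_FAST_LOAD_FAST x,i → push 5467,3
BINARY_OP + → 5467 + 3 = 5470
STORE_FAST x → x=5470
LOAD_FAST x → push 5470
LOAD_CONST → push 11
BINARY_OP * → 5470 * 11 = 60170
STORE_FAST x → x=60170
LOAD_FAST i → push 3
LOAD_CONST → push 1
BINARY_OP + → 3 + 1 = 4
STORE_FAST i → i=4
LOAD_FAST i → push 4
LOAD_CONST → push 4
COMPARE_OP bool(<) → 4 vs 4 = False
POP_JUMP_IF_FALSE → pop False; jump
LOAD_FAST x → push 60170
RETURN_VALUE → return 60170.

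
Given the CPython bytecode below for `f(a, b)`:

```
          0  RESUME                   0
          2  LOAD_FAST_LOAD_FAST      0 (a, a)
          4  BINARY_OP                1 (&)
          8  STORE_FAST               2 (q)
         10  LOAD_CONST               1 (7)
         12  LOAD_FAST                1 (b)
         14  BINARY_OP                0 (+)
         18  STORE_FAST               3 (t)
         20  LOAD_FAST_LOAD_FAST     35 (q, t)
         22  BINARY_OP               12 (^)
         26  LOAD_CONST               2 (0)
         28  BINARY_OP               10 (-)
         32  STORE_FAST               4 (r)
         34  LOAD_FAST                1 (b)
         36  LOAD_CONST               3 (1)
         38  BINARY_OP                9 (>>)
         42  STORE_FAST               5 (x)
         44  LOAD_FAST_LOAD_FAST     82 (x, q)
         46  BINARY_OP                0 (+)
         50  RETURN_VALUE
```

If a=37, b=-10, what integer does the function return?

32

LOAD_FAST_LOAD_FAST a,a → push 37,37. Stack: [37, 37]
BINARY_OP & → 37 & 37 = 37. Stack: [37]
STORE_FAST q → q=37. Stack: []
LOAD_CONST → push 7. Stack: [7]
LOAD_FAST b → push -10. Stack: [7, -10]
BINARY_OP + → 7 + -10 = -3. Stack: [-3]
STORE_FAST t → t=-3. Stack: []
LOAD_FAST_LOAD_FAST q,t → push 37,-3. Stack: [37, -3]
BINARY_OP ^ → 37 ^ -3 = -40. Stack: [-40]
LOAD_CONST → push 0. Stack: [-40, 0]
BINARY_OP - → -40 - 0 = -40. Stack: [-40]
STORE_FAST r → r=-40. Stack: []
LOAD_FAST b → push -10. Stack: [-10]
LOAD_CONST → push 1. Stack: [-10, 1]
BINARY_OP >> → -10 >> 1 = -5. Stack: [-5]
STORE_FAST x → x=-5. Stack: []
LOAD_FAST_LOAD_FAST x,q → push -5,37. Stack: [-5, 37]
BINARY_OP + → -5 + 37 = 32. Stack: [32]
RETURN_VALUE → return 32.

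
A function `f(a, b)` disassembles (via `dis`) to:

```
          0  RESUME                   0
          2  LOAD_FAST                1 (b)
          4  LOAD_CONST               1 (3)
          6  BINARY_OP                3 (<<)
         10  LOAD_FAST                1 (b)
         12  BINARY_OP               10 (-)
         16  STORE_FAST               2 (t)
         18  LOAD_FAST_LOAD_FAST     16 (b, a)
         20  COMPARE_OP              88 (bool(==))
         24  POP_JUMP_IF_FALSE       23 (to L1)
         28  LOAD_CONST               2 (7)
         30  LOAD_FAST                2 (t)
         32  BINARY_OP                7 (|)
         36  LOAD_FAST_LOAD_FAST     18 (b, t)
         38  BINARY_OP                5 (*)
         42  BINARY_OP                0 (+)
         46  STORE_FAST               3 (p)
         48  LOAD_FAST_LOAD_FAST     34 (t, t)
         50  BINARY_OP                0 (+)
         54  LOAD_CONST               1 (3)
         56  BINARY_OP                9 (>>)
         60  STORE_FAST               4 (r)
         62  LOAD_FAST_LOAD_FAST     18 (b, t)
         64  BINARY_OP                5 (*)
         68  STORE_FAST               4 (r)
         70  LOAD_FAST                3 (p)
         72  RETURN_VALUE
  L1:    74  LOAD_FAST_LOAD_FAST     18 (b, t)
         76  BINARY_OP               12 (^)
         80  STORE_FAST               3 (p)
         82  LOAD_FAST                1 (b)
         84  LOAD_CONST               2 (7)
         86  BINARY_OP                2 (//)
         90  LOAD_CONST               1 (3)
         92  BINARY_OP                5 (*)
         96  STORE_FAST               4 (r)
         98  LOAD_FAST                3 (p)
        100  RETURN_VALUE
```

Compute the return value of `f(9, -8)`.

48

LOAD_FAST b → push -8. Stack: [-8]
LOAD_CONST → push 3. Stack: [-8, 3]
BINARY_OP << → -8 << 3 = -64. Stack: [-64]
LOAD_FAST b → push -8. Stack: [-64, -8]
BINARY_OP - → -64 - -8 = -56. Stack: [-56]
STORE_FAST t → t=-56. Stack: []
LOAD_FAST_LOAD_FAST b,a → push -8,9. Stack: [-8, 9]
COMPARE_OP bool(==) → -8 vs 9 = False. Stack: [False]
POP_JUMP_IF_FALSE → pop False; jump. Stack: []
LOAD_FAST_LOAD_FAST b,t → push -8,-56. Stack: [-8, -56]
BINARY_OP ^ → -8 ^ -56 = 48. Stack: [48]
STORE_FAST p → p=48. Stack: []
LOAD_FAST b → push -8. Stack: [-8]
LOAD_CONST → push 7. Stack: [-8, 7]
BINARY_OP // → -8 // 7 = -2. Stack: [-2]
LOAD_CONST → push 3. Stack: [-2, 3]
BINARY_OP * → -2 * 3 = -6. Stack: [-6]
STORE_FAST r → r=-6. Stack: []
LOAD_FAST p → push 48. Stack: [48]
RETURN_VALUE → return 48.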